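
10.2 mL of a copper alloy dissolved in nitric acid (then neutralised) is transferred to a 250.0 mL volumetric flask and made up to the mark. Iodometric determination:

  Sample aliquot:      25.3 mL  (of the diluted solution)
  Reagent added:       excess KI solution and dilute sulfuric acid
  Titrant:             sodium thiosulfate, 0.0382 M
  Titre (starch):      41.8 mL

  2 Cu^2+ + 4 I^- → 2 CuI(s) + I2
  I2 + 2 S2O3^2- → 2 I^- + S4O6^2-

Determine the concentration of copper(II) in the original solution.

n(S2O3^2-) = 0.0418 × 0.0382 = 1.60 × 10^-3 mol
n(I2) = n(S2O3^2-)/2 = 7.98 × 10^-4 mol
From the 2:1 ratio, n(Cu2+) in the aliquot = 2/1 × 7.98 × 10^-4 = 1.60 × 10^-3 mol
[Cu2+]_dilute = 1.60 × 10^-3 / 0.0253 = 0.0631 mol/L
[Cu2+]_original = 0.0631 × 250.0/10.2 = 1.55 mol/L

1.55 M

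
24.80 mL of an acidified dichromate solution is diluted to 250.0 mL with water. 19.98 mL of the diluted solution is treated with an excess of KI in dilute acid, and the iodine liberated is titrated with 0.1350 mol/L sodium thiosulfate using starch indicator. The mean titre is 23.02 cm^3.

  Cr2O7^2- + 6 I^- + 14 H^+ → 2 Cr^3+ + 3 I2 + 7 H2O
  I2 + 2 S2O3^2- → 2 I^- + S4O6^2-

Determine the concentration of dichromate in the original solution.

0.2613 mol/L

n(S2O3^2-) = 0.02302 × 0.1350 = 3.108 × 10^-3 mol
n(I2) = n(S2O3^2-)/2 = 1.554 × 10^-3 mol
From the 1:3 ratio, n(Cr2O7^2-) in the aliquot = 1/3 × 1.554 × 10^-3 = 5.180 × 10^-4 mol
[Cr2O7^2-]_dilute = 5.180 × 10^-4 / 0.01998 = 0.02592 mol/L
[Cr2O7^2-]_original = 0.02592 × 250.0/24.80 = 0.2613 mol/L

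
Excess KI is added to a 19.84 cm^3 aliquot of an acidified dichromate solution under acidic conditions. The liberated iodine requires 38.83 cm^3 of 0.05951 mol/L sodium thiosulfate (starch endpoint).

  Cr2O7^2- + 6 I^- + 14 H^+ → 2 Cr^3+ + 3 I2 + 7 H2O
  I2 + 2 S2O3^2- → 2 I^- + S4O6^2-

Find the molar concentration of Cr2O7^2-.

0.01941 mol/L

n(S2O3^2-) = 0.03883 × 0.05951 = 2.311 × 10^-3 mol
n(I2) = n(S2O3^2-)/2 = 1.155 × 10^-3 mol
From the 1:3 ratio, n(Cr2O7^2-) in the aliquot = 1/3 × 1.155 × 10^-3 = 3.851 × 10^-4 mol
[Cr2O7^2-] = 3.851 × 10^-4 / 0.01984 = 0.01941 mol/L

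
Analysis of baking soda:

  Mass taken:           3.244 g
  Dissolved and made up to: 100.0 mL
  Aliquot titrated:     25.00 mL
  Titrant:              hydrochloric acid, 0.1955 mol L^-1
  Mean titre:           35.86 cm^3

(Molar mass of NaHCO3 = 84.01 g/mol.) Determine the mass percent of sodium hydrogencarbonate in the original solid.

NaHCO3 + HCl → NaCl + H2O + CO2
n(HCl) per titration = 0.03586 × 0.1955 = 7.011 × 10^-3 mol
n(NaHCO3) in each aliquot = 7.011 × 10^-3 mol (1:1 ratio)
n(NaHCO3) in the whole flask = 7.011 × 10^-3 × 100.0/25.00 = 0.02804 mol
mass of NaHCO3 = 0.02804 × 84.01 = 2.356 g
% NaHCO3 = 2.356 / 3.244 × 100 = 72.62 %

72.62 %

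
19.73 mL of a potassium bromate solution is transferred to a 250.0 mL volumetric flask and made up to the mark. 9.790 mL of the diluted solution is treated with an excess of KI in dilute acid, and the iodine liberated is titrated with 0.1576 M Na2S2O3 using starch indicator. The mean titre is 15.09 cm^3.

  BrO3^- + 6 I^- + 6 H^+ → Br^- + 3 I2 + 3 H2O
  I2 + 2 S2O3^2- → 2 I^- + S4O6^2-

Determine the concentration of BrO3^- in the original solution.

0.5130 M

n(S2O3^2-) = 0.01509 × 0.1576 = 2.378 × 10^-3 mol
n(I2) = n(S2O3^2-)/2 = 1.189 × 10^-3 mol
From the 1:3 ratio, n(BrO3^-) in the aliquot = 1/3 × 1.189 × 10^-3 = 3.964 × 10^-4 mol
[BrO3^-]_dilute = 3.964 × 10^-4 / 0.009790 = 0.04049 mol/L
[BrO3^-]_original = 0.04049 × 250.0/19.73 = 0.5130 mol/L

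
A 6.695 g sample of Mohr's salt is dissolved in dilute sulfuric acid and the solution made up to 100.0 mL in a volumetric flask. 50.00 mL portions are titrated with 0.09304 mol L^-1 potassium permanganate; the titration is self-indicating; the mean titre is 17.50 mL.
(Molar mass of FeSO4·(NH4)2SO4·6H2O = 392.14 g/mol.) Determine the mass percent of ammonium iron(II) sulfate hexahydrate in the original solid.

MnO4^- + 5 Fe^2+ + 8 H^+ → Mn^2+ + 5 Fe^3+ + 4 H2O
n(KMnO4) per titration = 0.01750 × 0.09304 = 1.628 × 10^-3 mol
From the 5:1 ratio, n(FeSO4·(NH4)2SO4·6H2O) in each aliquot = 5/1 × 1.628 × 10^-3 = 8.141 × 10^-3 mol
n(FeSO4·(NH4)2SO4·6H2O) in the whole flask = 8.141 × 10^-3 × 100.0/50.00 = 0.01628 mol
mass of FeSO4·(NH4)2SO4·6H2O = 0.01628 × 392.14 = 6.385 g
% FeSO4·(NH4)2SO4·6H2O = 6.385 / 6.695 × 100 = 95.37 %

95.37 %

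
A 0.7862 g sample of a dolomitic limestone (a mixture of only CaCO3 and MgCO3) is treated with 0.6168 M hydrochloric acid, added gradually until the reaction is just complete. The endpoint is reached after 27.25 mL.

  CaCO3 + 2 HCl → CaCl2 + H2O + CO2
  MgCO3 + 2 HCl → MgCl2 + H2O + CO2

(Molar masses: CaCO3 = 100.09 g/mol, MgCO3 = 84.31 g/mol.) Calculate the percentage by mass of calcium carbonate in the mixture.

n(HCl) = 0.02725 × 0.6168 = 0.01681 mol
Let x = n(CaCO3), y = n(MgCO3).
Titrant: 2x + 2y = 0.01681;  mass: 100.09x + 84.31y = 0.7862
Solving, x = 4.922 × 10^-3 mol, y = 3.482 × 10^-3 mol
mass of CaCO3 = 4.922 × 10^-3 × 100.09 = 0.4926 g
% CaCO3 = 0.4926 / 0.7862 × 100 = 62.66 %

62.66 %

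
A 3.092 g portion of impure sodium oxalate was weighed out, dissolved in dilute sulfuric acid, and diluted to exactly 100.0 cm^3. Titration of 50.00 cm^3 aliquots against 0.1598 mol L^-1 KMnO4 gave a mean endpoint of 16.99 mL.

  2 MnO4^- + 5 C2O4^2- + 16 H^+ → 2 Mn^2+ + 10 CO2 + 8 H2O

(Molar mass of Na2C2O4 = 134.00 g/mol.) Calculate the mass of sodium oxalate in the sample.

n(KMnO4) per titration = 0.01699 × 0.1598 = 2.715 × 10^-3 mol
From the 5:2 ratio, n(Na2C2O4) in each aliquot = 5/2 × 2.715 × 10^-3 = 6.788 × 10^-3 mol
n(Na2C2O4) in the whole flask = 6.788 × 10^-3 × 100.0/50.00 = 0.01358 mol
mass of Na2C2O4 = 0.01358 × 134.00 = 1.819 g

1.819 g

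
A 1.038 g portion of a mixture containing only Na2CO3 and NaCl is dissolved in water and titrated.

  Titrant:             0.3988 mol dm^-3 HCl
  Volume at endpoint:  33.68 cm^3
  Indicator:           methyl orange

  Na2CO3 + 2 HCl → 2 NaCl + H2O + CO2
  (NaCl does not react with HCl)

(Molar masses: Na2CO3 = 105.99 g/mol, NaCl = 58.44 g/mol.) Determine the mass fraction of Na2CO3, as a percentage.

68.57 %

n(HCl) = 0.03368 × 0.3988 = 0.01343 mol
Let x = n(Na2CO3), y = n(NaCl).
Titrant: 2x = 0.01343;  mass: 105.99x + 58.44y = 1.038
Solving, x = 6.716 × 10^-3 mol, y = 5.582 × 10^-3 mol
mass of Na2CO3 = 6.716 × 10^-3 × 105.99 = 0.7118 g
% Na2CO3 = 0.7118 / 1.038 × 100 = 68.57 %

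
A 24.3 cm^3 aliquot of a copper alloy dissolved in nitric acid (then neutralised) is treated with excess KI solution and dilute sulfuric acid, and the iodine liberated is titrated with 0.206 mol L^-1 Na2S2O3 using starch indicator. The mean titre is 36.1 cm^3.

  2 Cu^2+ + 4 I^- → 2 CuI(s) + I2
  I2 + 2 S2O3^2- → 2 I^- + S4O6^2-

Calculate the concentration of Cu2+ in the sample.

n(S2O3^2-) = 0.0361 × 0.206 = 7.44 × 10^-3 mol
n(I2) = n(S2O3^2-)/2 = 3.72 × 10^-3 mol
From the 2:1 ratio, n(Cu2+) in the aliquot = 2/1 × 3.72 × 10^-3 = 7.44 × 10^-3 mol
[Cu2+] = 7.44 × 10^-3 / 0.0243 = 0.306 mol/L

0.306 mol/L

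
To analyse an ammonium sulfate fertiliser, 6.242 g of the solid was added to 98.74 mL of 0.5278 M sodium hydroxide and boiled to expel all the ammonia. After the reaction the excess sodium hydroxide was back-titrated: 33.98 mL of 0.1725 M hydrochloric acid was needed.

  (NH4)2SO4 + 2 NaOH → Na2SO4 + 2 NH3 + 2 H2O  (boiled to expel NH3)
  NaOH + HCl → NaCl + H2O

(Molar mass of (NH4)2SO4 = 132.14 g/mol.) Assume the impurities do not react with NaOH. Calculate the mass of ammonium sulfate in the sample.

n(NaOH) added = 0.09874 × 0.5278 = 0.05211 mol
n(HCl) used in back-titration = 0.03398 × 0.1725 = 5.862 × 10^-3 mol
n(NaOH) left over = 5.862 × 10^-3 mol (1:1 ratio)
n(NaOH) consumed by analyte = 0.05211 − 5.862 × 10^-3 = 0.04625 mol
From the 1:2 ratio, n((NH4)2SO4) = 1/2 × 0.04625 = 0.02313 mol
mass of (NH4)2SO4 = 0.02313 × 132.14 = 3.056 g

3.056 g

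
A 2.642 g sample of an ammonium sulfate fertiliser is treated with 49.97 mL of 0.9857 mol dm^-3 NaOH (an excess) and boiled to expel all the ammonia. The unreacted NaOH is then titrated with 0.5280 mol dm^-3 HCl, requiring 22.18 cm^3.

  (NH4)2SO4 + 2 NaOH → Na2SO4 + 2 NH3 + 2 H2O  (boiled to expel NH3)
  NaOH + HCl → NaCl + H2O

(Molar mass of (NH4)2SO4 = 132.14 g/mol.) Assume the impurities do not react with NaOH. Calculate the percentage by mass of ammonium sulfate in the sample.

n(NaOH) added = 0.04997 × 0.9857 = 0.04926 mol
n(HCl) used in back-titration = 0.02218 × 0.5280 = 0.01171 mol
n(NaOH) left over = 0.01171 mol (1:1 ratio)
n(NaOH) consumed by analyte = 0.04926 − 0.01171 = 0.03754 mol
From the 1:2 ratio, n((NH4)2SO4) = 1/2 × 0.03754 = 0.01877 mol
mass of (NH4)2SO4 = 0.01877 × 132.14 = 2.481 g
% (NH4)2SO4 = 2.481 / 2.642 × 100 = 93.89 %

93.89 %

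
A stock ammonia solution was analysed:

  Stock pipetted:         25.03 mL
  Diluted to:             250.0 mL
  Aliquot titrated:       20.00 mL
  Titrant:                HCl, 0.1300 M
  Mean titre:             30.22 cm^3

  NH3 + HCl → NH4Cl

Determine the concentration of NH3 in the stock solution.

1.962 M

n(HCl) = 0.03022 × 0.1300 = 3.929 × 10^-3 mol
n(NH3) in the aliquot = 3.929 × 10^-3 mol (1:1 ratio)
[NH3]_dilute = 3.929 × 10^-3 / 0.02000 = 0.1964 mol/L
Dilution factor = 250.0 / 25.03 = 9.988
[NH3]_stock = 0.1964 × 9.988 = 1.962 mol/L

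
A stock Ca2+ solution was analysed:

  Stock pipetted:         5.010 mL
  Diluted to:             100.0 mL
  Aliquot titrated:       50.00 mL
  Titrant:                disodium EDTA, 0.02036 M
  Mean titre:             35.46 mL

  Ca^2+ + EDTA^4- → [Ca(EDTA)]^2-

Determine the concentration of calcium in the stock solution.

0.2882 M

n(EDTA) = 0.03546 × 0.02036 = 7.220 × 10^-4 mol
n(Ca2+) in the aliquot = 7.220 × 10^-4 mol (1:1 ratio)
[Ca2+]_dilute = 7.220 × 10^-4 / 0.05000 = 0.01444 mol/L
Dilution factor = 100.0 / 5.010 = 19.96
[Ca2+]_stock = 0.01444 × 19.96 = 0.2882 mol/L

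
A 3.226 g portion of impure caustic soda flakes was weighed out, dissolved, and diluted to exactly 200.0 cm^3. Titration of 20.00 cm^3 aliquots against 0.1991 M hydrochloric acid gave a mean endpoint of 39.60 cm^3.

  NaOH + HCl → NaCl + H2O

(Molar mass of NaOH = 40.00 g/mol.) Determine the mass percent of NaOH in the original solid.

n(HCl) per titration = 0.03960 × 0.1991 = 7.884 × 10^-3 mol
n(NaOH) in each aliquot = 7.884 × 10^-3 mol (1:1 ratio)
n(NaOH) in the whole flask = 7.884 × 10^-3 × 200.0/20.00 = 0.07884 mol
mass of NaOH = 0.07884 × 40.00 = 3.154 g
% NaOH = 3.154 / 3.226 × 100 = 97.76 %

97.76 %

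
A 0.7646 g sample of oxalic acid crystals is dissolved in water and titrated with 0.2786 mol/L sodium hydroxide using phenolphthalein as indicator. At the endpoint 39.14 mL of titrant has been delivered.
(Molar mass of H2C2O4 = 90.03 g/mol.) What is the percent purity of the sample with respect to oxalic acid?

H2C2O4 + 2 NaOH → Na2C2O4 + 2 H2O
n(NaOH) = 0.03914 L × 0.2786 mol/L = 0.01090 mol
From the 1:2 ratio, n(H2C2O4) = 1/2 × 0.01090 = 5.452 × 10^-3 mol
mass of H2C2O4 = 5.452 × 10^-3 × 90.03 g/mol = 0.4909 g
% H2C2O4 = 0.4909 / 0.7646 × 100 = 64.20 %

64.20 %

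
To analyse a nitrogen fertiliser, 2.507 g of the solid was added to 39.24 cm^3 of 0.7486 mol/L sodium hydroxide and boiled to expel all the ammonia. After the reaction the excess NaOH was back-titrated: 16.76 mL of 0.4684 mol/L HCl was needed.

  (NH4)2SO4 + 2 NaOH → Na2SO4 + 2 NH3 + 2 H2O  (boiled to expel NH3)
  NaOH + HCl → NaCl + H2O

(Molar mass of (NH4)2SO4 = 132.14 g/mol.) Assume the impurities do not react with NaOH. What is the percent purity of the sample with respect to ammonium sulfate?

n(NaOH) added = 0.03924 × 0.7486 = 0.02938 mol
n(HCl) used in back-titration = 0.01676 × 0.4684 = 7.850 × 10^-3 mol
n(NaOH) left over = 7.850 × 10^-3 mol (1:1 ratio)
n(NaOH) consumed by analyte = 0.02938 − 7.850 × 10^-3 = 0.02152 mol
From the 1:2 ratio, n((NH4)2SO4) = 1/2 × 0.02152 = 0.01076 mol
mass of (NH4)2SO4 = 0.01076 × 132.14 = 1.422 g
% (NH4)2SO4 = 1.422 / 2.507 × 100 = 56.73 %

56.73 %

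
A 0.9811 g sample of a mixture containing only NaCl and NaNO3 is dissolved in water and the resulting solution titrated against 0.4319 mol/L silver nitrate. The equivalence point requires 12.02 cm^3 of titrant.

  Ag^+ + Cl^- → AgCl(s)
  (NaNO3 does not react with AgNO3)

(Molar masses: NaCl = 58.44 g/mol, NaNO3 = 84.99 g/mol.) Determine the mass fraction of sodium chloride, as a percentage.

n(AgNO3) = 0.01202 × 0.4319 = 5.191 × 10^-3 mol
Let x = n(NaCl), y = n(NaNO3).
Titrant: 1x = 5.191 × 10^-3;  mass: 58.44x + 84.99y = 0.9811
Solving, x = 5.191 × 10^-3 mol, y = 7.974 × 10^-3 mol
mass of NaCl = 5.191 × 10^-3 × 58.44 = 0.3034 g
% NaCl = 0.3034 / 0.9811 × 100 = 30.92 %

30.92 %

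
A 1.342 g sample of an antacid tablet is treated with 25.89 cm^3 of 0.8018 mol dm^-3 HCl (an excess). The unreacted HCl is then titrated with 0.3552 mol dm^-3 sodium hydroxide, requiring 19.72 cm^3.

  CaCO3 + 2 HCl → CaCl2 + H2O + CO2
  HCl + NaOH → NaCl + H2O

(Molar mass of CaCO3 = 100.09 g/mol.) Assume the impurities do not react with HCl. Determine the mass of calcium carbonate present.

0.6883 g

n(HCl) added = 0.02589 × 0.8018 = 0.02076 mol
n(NaOH) used in back-titration = 0.01972 × 0.3552 = 7.005 × 10^-3 mol
n(HCl) left over = 7.005 × 10^-3 mol (1:1 ratio)
n(HCl) consumed by analyte = 0.02076 − 7.005 × 10^-3 = 0.01375 mol
From the 1:2 ratio, n(CaCO3) = 1/2 × 0.01375 = 6.877 × 10^-3 mol
mass of CaCO3 = 6.877 × 10^-3 × 100.09 = 0.6883 g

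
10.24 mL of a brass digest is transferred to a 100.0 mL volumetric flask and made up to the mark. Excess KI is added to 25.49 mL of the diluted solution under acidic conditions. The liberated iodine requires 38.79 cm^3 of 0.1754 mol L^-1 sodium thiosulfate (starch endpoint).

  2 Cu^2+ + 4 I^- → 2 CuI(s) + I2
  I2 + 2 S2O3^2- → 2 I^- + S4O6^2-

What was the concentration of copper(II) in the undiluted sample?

n(S2O3^2-) = 0.03879 × 0.1754 = 6.804 × 10^-3 mol
n(I2) = n(S2O3^2-)/2 = 3.402 × 10^-3 mol
From the 2:1 ratio, n(Cu2+) in the aliquot = 2/1 × 3.402 × 10^-3 = 6.804 × 10^-3 mol
[Cu2+]_dilute = 6.804 × 10^-3 / 0.02549 = 0.2669 mol/L
[Cu2+]_original = 0.2669 × 100.0/10.24 = 2.607 mol/L

2.607 mol/L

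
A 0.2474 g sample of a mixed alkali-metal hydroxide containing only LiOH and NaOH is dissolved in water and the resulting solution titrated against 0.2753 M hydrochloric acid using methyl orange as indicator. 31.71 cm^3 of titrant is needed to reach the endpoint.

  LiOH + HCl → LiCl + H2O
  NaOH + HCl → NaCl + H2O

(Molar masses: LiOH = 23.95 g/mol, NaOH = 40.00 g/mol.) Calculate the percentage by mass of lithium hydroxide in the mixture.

61.40 %

n(HCl) = 0.03171 × 0.2753 = 8.730 × 10^-3 mol
Let x = n(LiOH), y = n(NaOH).
Titrant: 1x + 1y = 8.730 × 10^-3;  mass: 23.95x + 40.00y = 0.2474
Solving, x = 6.342 × 10^-3 mol, y = 2.388 × 10^-3 mol
mass of LiOH = 6.342 × 10^-3 × 23.95 = 0.1519 g
% LiOH = 0.1519 / 0.2474 × 100 = 61.40 %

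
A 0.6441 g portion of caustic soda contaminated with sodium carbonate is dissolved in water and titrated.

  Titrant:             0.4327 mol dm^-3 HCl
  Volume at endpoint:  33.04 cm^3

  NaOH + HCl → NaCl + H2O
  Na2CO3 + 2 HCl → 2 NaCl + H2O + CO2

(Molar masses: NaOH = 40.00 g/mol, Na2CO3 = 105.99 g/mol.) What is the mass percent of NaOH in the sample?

n(HCl) = 0.03304 × 0.4327 = 0.01430 mol
Let x = n(NaOH), y = n(Na2CO3).
Titrant: 1x + 2y = 0.01430;  mass: 40.00x + 105.99y = 0.6441
Solving, x = 8.737 × 10^-3 mol, y = 2.780 × 10^-3 mol
mass of NaOH = 8.737 × 10^-3 × 40.00 = 0.3495 g
% NaOH = 0.3495 / 0.6441 × 100 = 54.26 %

54.26 %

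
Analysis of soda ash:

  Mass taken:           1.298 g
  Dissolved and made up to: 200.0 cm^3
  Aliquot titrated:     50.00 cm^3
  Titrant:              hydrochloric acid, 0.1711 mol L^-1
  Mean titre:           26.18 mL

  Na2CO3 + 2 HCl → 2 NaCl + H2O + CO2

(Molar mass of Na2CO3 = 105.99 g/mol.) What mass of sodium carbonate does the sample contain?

0.9495 g

n(HCl) per titration = 0.02618 × 0.1711 = 4.479 × 10^-3 mol
From the 1:2 ratio, n(Na2CO3) in each aliquot = 1/2 × 4.479 × 10^-3 = 2.240 × 10^-3 mol
n(Na2CO3) in the whole flask = 2.240 × 10^-3 × 200.0/50.00 = 8.959 × 10^-3 mol
mass of Na2CO3 = 8.959 × 10^-3 × 105.99 = 0.9495 g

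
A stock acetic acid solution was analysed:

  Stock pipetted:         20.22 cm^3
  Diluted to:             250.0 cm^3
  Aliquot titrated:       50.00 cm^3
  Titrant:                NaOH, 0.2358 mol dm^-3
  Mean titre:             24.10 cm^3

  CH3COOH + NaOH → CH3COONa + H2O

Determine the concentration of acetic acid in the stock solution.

1.405 mol/L

n(NaOH) = 0.02410 × 0.2358 = 5.683 × 10^-3 mol
n(CH3COOH) in the aliquot = 5.683 × 10^-3 mol (1:1 ratio)
[CH3COOH]_dilute = 5.683 × 10^-3 / 0.05000 = 0.1137 mol/L
Dilution factor = 250.0 / 20.22 = 12.36
[CH3COOH]_stock = 0.1137 × 12.36 = 1.405 mol/L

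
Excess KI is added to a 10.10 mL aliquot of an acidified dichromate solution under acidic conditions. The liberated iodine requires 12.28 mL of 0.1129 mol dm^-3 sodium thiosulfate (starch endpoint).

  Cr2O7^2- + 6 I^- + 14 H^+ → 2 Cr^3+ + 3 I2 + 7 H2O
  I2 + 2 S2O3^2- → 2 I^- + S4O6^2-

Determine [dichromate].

0.02288 mol/L

n(S2O3^2-) = 0.01228 × 0.1129 = 1.386 × 10^-3 mol
n(I2) = n(S2O3^2-)/2 = 6.932 × 10^-4 mol
From the 1:3 ratio, n(Cr2O7^2-) in the aliquot = 1/3 × 6.932 × 10^-4 = 2.311 × 10^-4 mol
[Cr2O7^2-] = 2.311 × 10^-4 / 0.01010 = 0.02288 mol/L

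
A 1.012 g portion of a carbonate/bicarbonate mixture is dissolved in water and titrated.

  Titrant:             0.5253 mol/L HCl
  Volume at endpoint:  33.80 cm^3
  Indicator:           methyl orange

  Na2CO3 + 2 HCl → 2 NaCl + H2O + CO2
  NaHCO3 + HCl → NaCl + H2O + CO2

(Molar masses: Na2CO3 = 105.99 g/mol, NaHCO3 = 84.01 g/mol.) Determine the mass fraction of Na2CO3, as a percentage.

n(HCl) = 0.03380 × 0.5253 = 0.01776 mol
Let x = n(Na2CO3), y = n(NaHCO3).
Titrant: 2x + 1y = 0.01776;  mass: 105.99x + 84.01y = 1.012
Solving, x = 7.732 × 10^-3 mol, y = 2.291 × 10^-3 mol
mass of Na2CO3 = 7.732 × 10^-3 × 105.99 = 0.8195 g
% Na2CO3 = 0.8195 / 1.012 × 100 = 80.98 %

80.98 %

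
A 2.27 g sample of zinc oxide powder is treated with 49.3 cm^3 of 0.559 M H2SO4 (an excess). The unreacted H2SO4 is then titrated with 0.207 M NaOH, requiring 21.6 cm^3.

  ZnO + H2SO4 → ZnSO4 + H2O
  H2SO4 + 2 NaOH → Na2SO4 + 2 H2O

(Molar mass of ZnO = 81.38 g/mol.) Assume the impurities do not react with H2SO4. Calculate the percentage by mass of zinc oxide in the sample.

n(H2SO4) added = 0.0493 × 0.559 = 0.0276 mol
n(NaOH) used in back-titration = 0.0216 × 0.207 = 4.47 × 10^-3 mol
From the 1:2 ratio, n(H2SO4) left over = 1/2 × 4.47 × 10^-3 = 2.24 × 10^-3 mol
n(H2SO4) consumed by analyte = 0.0276 − 2.24 × 10^-3 = 0.0253 mol
n(ZnO) = 0.0253 mol (1:1 ratio)
mass of ZnO = 0.0253 × 81.38 = 2.06 g
% ZnO = 2.06 / 2.27 × 100 = 90.8 %

90.8 %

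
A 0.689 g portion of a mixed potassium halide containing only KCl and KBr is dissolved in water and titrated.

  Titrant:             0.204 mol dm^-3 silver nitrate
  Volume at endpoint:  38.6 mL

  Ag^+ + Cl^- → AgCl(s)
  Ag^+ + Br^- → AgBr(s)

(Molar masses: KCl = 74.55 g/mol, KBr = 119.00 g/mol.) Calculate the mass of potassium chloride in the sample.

0.416 g

n(AgNO3) = 0.0386 × 0.204 = 7.87 × 10^-3 mol
Let x = n(KCl), y = n(KBr).
Titrant: 1x + 1y = 7.87 × 10^-3;  mass: 74.55x + 119.00y = 0.689
Solving, x = 5.58 × 10^-3 mol, y = 2.29 × 10^-3 mol
mass of KCl = 5.58 × 10^-3 × 74.55 = 0.416 g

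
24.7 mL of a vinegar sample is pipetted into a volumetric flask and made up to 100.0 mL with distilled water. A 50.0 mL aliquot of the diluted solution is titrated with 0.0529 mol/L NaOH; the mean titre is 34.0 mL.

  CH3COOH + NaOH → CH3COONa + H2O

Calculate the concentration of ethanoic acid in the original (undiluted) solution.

0.146 mol/L

n(NaOH) = 0.0340 × 0.0529 = 1.80 × 10^-3 mol
n(CH3COOH) in the aliquot = 1.80 × 10^-3 mol (1:1 ratio)
[CH3COOH]_dilute = 1.80 × 10^-3 / 0.0500 = 0.0360 mol/L
Dilution factor = 100.0 / 24.7 = 4.049
[CH3COOH]_stock = 0.0360 × 4.049 = 0.146 mol/L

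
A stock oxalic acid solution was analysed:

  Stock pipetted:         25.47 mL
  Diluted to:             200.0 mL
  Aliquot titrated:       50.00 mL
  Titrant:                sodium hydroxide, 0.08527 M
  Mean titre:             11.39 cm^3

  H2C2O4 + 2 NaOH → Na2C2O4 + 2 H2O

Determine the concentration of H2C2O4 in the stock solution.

n(NaOH) = 0.01139 × 0.08527 = 9.712 × 10^-4 mol
From the 1:2 ratio, n(H2C2O4) in the aliquot = 1/2 × 9.712 × 10^-4 = 4.856 × 10^-4 mol
[H2C2O4]_dilute = 4.856 × 10^-4 / 0.05000 = 0.009712 mol/L
Dilution factor = 200.0 / 25.47 = 7.852
[H2C2O4]_stock = 0.009712 × 7.852 = 0.07626 mol/L

0.07626 M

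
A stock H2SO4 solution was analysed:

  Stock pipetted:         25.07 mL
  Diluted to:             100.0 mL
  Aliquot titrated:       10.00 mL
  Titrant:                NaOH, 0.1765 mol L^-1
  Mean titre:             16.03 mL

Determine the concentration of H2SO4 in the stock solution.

0.5643 mol/L

H2SO4 + 2 NaOH → Na2SO4 + 2 H2O
n(NaOH) = 0.01603 × 0.1765 = 2.829 × 10^-3 mol
From the 1:2 ratio, n(H2SO4) in the aliquot = 1/2 × 2.829 × 10^-3 = 1.415 × 10^-3 mol
[H2SO4]_dilute = 1.415 × 10^-3 / 0.01000 = 0.1415 mol/L
Dilution factor = 100.0 / 25.07 = 3.989
[H2SO4]_stock = 0.1415 × 3.989 = 0.5643 mol/L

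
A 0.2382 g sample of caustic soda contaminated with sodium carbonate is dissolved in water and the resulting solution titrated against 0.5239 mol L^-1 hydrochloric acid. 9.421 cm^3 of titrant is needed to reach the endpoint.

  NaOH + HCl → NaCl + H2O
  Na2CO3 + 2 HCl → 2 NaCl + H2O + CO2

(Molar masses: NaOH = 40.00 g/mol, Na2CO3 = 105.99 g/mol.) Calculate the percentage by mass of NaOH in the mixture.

n(HCl) = 0.009421 × 0.5239 = 4.936 × 10^-3 mol
Let x = n(NaOH), y = n(Na2CO3).
Titrant: 1x + 2y = 4.936 × 10^-3;  mass: 40.00x + 105.99y = 0.2382
Solving, x = 1.798 × 10^-3 mol, y = 1.569 × 10^-3 mol
mass of NaOH = 1.798 × 10^-3 × 40.00 = 0.07192 g
% NaOH = 0.07192 / 0.2382 × 100 = 30.19 %

30.19 %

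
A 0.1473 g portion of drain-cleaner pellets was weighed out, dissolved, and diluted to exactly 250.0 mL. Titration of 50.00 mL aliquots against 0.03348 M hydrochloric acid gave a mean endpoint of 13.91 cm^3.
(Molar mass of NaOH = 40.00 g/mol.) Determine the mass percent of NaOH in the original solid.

63.23 %

NaOH + HCl → NaCl + H2O
n(HCl) per titration = 0.01391 × 0.03348 = 4.657 × 10^-4 mol
n(NaOH) in each aliquot = 4.657 × 10^-4 mol (1:1 ratio)
n(NaOH) in the whole flask = 4.657 × 10^-4 × 250.0/50.00 = 2.329 × 10^-3 mol
mass of NaOH = 2.329 × 10^-3 × 40.00 = 0.09314 g
% NaOH = 0.09314 / 0.1473 × 100 = 63.23 %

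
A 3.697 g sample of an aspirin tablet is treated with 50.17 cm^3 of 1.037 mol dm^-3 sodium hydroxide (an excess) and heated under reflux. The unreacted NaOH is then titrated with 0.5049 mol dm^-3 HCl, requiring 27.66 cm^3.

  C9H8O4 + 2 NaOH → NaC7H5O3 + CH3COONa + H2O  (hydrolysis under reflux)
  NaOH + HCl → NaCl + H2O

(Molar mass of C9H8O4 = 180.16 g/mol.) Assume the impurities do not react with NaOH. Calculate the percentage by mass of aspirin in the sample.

92.74 %

n(NaOH) added = 0.05017 × 1.037 = 0.05203 mol
n(HCl) used in back-titration = 0.02766 × 0.5049 = 0.01397 mol
n(NaOH) left over = 0.01397 mol (1:1 ratio)
n(NaOH) consumed by analyte = 0.05203 − 0.01397 = 0.03806 mol
From the 1:2 ratio, n(C9H8O4) = 1/2 × 0.03806 = 0.01903 mol
mass of C9H8O4 = 0.01903 × 180.16 = 3.429 g
% C9H8O4 = 3.429 / 3.697 × 100 = 92.74 %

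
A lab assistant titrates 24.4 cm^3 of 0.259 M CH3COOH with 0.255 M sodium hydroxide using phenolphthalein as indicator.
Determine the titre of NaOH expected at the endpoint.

24.8 mL

CH3COOH + NaOH → CH3COONa + H2O
n(CH3COOH) = 0.0244 L × 0.259 mol/L = 6.32 × 10^-3 mol
n(NaOH) = 6.32 × 10^-3 mol (1:1 stoichiometry)
V(NaOH) = 6.32 × 10^-3 mol / 0.255 mol/L = 0.0248 L = 24.8 mL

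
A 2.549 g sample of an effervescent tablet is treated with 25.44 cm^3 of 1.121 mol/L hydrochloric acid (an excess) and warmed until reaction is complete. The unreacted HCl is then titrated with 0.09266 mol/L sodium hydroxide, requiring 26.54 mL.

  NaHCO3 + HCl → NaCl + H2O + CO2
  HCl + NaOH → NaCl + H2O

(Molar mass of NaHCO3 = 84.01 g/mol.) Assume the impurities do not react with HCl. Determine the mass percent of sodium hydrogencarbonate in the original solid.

n(HCl) added = 0.02544 × 1.121 = 0.02852 mol
n(NaOH) used in back-titration = 0.02654 × 0.09266 = 2.459 × 10^-3 mol
n(HCl) left over = 2.459 × 10^-3 mol (1:1 ratio)
n(HCl) consumed by analyte = 0.02852 − 2.459 × 10^-3 = 0.02606 mol
n(NaHCO3) = 0.02606 mol (1:1 ratio)
mass of NaHCO3 = 0.02606 × 84.01 = 2.189 g
% NaHCO3 = 2.189 / 2.549 × 100 = 85.89 %

85.89 %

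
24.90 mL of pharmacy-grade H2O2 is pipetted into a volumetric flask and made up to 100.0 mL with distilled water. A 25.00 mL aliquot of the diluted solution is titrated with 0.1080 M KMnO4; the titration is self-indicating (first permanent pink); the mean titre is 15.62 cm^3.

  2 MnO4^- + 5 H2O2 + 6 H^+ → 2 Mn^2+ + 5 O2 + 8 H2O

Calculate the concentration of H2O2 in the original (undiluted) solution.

0.6775 M

n(KMnO4) = 0.01562 × 0.1080 = 1.687 × 10^-3 mol
From the 5:2 ratio, n(H2O2) in the aliquot = 5/2 × 1.687 × 10^-3 = 4.217 × 10^-3 mol
[H2O2]_dilute = 4.217 × 10^-3 / 0.02500 = 0.1687 mol/L
Dilution factor = 100.0 / 24.90 = 4.016
[H2O2]_stock = 0.1687 × 4.016 = 0.6775 mol/L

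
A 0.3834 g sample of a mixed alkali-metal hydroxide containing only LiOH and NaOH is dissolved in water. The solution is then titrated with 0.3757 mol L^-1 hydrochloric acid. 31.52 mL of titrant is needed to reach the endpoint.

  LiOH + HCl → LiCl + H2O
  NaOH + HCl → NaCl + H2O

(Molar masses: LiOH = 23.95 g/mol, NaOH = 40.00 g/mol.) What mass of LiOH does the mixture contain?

0.1347 g

n(HCl) = 0.03152 × 0.3757 = 0.01184 mol
Let x = n(LiOH), y = n(NaOH).
Titrant: 1x + 1y = 0.01184;  mass: 23.95x + 40.00y = 0.3834
Solving, x = 5.625 × 10^-3 mol, y = 6.217 × 10^-3 mol
mass of LiOH = 5.625 × 10^-3 × 23.95 = 0.1347 g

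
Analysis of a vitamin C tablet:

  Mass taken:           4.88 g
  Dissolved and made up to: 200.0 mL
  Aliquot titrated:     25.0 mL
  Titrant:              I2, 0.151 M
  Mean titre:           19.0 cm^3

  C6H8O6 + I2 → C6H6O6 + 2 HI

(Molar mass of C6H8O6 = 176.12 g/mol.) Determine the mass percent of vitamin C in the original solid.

n(I2) per titration = 0.0190 × 0.151 = 2.87 × 10^-3 mol
n(C6H8O6) in each aliquot = 2.87 × 10^-3 mol (1:1 ratio)
n(C6H8O6) in the whole flask = 2.87 × 10^-3 × 200.0/25.0 = 0.0230 mol
mass of C6H8O6 = 0.0230 × 176.12 = 4.04 g
% C6H8O6 = 4.04 / 4.88 × 100 = 82.8 %

82.8 %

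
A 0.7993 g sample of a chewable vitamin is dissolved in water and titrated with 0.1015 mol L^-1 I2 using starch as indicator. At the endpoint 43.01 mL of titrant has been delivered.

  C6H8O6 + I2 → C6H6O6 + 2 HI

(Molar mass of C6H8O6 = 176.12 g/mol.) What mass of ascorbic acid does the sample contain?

n(I2) = 0.04301 L × 0.1015 mol/L = 4.366 × 10^-3 mol
n(C6H8O6) = 4.366 × 10^-3 mol (1:1 ratio)
mass of C6H8O6 = 4.366 × 10^-3 × 176.12 g/mol = 0.7689 g

0.7689 g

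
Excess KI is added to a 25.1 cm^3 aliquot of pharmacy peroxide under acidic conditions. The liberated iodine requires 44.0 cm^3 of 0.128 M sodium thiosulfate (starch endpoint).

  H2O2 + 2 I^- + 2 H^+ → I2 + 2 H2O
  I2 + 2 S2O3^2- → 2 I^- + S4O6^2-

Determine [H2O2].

0.112 M

n(S2O3^2-) = 0.0440 × 0.128 = 5.63 × 10^-3 mol
n(I2) = n(S2O3^2-)/2 = 2.82 × 10^-3 mol
n(H2O2) in the aliquot = 2.82 × 10^-3 mol (1:1 ratio)
[H2O2] = 2.82 × 10^-3 / 0.0251 = 0.112 mol/L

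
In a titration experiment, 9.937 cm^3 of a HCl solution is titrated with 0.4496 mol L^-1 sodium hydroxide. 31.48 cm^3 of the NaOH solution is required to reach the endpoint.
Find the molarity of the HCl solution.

HCl + NaOH → NaCl + H2O
n(NaOH) = 0.03148 L × 0.4496 mol/L = 0.01415 mol
n(HCl) = 0.01415 mol (1:1 mole ratio)
[HCl] = 0.01415 mol / 0.009937 L = 1.424 mol/L

1.424 mol/L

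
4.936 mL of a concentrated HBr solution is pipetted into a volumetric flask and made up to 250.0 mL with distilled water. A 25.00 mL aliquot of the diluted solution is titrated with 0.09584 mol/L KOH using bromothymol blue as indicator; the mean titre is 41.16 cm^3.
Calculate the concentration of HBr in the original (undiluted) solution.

HBr + KOH → KBr + H2O
n(KOH) = 0.04116 × 0.09584 = 3.945 × 10^-3 mol
n(HBr) in the aliquot = 3.945 × 10^-3 mol (1:1 ratio)
[HBr]_dilute = 3.945 × 10^-3 / 0.02500 = 0.1578 mol/L
Dilution factor = 250.0 / 4.936 = 50.65
[HBr]_stock = 0.1578 × 50.65 = 7.992 mol/L

7.992 mol/L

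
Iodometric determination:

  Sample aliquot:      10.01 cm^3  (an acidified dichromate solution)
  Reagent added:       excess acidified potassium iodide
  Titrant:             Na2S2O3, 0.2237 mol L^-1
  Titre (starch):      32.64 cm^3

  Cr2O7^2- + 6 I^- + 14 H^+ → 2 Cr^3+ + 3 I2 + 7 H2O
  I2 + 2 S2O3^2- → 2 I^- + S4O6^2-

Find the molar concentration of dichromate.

n(S2O3^2-) = 0.03264 × 0.2237 = 7.302 × 10^-3 mol
n(I2) = n(S2O3^2-)/2 = 3.651 × 10^-3 mol
From the 1:3 ratio, n(Cr2O7^2-) in the aliquot = 1/3 × 3.651 × 10^-3 = 1.217 × 10^-3 mol
[Cr2O7^2-] = 1.217 × 10^-3 / 0.01001 = 0.1216 mol/L

0.1216 mol/L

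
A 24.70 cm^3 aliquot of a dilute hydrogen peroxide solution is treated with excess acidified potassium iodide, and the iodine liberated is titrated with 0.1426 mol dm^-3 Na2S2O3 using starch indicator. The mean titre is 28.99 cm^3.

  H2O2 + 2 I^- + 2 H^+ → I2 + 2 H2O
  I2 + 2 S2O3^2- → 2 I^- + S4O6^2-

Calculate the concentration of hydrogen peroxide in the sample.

n(S2O3^2-) = 0.02899 × 0.1426 = 4.134 × 10^-3 mol
n(I2) = n(S2O3^2-)/2 = 2.067 × 10^-3 mol
n(H2O2) in the aliquot = 2.067 × 10^-3 mol (1:1 ratio)
[H2O2] = 2.067 × 10^-3 / 0.02470 = 0.08368 mol/L

0.08368 mol/L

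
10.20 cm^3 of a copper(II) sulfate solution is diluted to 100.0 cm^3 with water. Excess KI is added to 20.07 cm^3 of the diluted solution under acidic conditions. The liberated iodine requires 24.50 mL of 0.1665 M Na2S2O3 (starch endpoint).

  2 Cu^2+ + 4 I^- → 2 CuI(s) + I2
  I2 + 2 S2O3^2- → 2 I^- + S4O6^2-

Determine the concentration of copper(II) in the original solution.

1.993 M

n(S2O3^2-) = 0.02450 × 0.1665 = 4.079 × 10^-3 mol
n(I2) = n(S2O3^2-)/2 = 2.040 × 10^-3 mol
From the 2:1 ratio, n(Cu2+) in the aliquot = 2/1 × 2.040 × 10^-3 = 4.079 × 10^-3 mol
[Cu2+]_dilute = 4.079 × 10^-3 / 0.02007 = 0.2033 mol/L
[Cu2+]_original = 0.2033 × 100.0/10.20 = 1.993 mol/L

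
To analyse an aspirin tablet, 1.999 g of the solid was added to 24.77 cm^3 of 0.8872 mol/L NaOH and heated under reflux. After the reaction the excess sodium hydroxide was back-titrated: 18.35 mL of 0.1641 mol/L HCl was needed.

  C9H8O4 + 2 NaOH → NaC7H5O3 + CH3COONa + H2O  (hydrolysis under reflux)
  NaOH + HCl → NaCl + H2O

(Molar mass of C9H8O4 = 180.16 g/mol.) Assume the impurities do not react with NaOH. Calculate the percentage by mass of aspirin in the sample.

n(NaOH) added = 0.02477 × 0.8872 = 0.02198 mol
n(HCl) used in back-titration = 0.01835 × 0.1641 = 3.011 × 10^-3 mol
n(NaOH) left over = 3.011 × 10^-3 mol (1:1 ratio)
n(NaOH) consumed by analyte = 0.02198 − 3.011 × 10^-3 = 0.01896 mol
From the 1:2 ratio, n(C9H8O4) = 1/2 × 0.01896 = 9.482 × 10^-3 mol
mass of C9H8O4 = 9.482 × 10^-3 × 180.16 = 1.708 g
% C9H8O4 = 1.708 / 1.999 × 100 = 85.46 %

85.46 %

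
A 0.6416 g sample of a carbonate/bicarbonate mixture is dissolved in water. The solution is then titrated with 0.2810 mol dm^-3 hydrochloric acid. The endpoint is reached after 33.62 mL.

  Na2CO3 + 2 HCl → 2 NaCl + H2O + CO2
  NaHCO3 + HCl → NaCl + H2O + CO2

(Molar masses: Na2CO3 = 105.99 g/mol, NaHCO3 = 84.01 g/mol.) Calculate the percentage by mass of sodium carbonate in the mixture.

40.50 %

n(HCl) = 0.03362 × 0.2810 = 9.447 × 10^-3 mol
Let x = n(Na2CO3), y = n(NaHCO3).
Titrant: 2x + 1y = 9.447 × 10^-3;  mass: 105.99x + 84.01y = 0.6416
Solving, x = 2.451 × 10^-3 mol, y = 4.544 × 10^-3 mol
mass of Na2CO3 = 2.451 × 10^-3 × 105.99 = 0.2598 g
% Na2CO3 = 0.2598 / 0.6416 × 100 = 40.50 %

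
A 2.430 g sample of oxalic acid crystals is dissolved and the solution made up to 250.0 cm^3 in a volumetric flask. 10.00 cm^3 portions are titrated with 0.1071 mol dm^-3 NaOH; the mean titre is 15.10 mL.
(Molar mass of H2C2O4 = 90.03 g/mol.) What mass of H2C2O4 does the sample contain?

1.820 g

H2C2O4 + 2 NaOH → Na2C2O4 + 2 H2O
n(NaOH) per titration = 0.01510 × 0.1071 = 1.617 × 10^-3 mol
From the 1:2 ratio, n(H2C2O4) in each aliquot = 1/2 × 1.617 × 10^-3 = 8.086 × 10^-4 mol
n(H2C2O4) in the whole flask = 8.086 × 10^-4 × 250.0/10.00 = 0.02022 mol
mass of H2C2O4 = 0.02022 × 90.03 = 1.820 g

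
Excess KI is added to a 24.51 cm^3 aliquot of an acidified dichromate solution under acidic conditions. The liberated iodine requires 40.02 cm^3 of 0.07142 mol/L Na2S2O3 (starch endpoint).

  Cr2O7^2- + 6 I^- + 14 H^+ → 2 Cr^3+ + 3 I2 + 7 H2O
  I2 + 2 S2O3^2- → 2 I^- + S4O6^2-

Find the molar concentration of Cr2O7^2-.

n(S2O3^2-) = 0.04002 × 0.07142 = 2.858 × 10^-3 mol
n(I2) = n(S2O3^2-)/2 = 1.429 × 10^-3 mol
From the 1:3 ratio, n(Cr2O7^2-) in the aliquot = 1/3 × 1.429 × 10^-3 = 4.764 × 10^-4 mol
[Cr2O7^2-] = 4.764 × 10^-4 / 0.02451 = 0.01944 mol/L

0.01944 mol/L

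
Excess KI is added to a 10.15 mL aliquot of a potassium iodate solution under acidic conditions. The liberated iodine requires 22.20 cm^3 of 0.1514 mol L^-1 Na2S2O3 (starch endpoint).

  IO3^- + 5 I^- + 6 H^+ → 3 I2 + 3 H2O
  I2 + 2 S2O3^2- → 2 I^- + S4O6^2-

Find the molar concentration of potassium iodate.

n(S2O3^2-) = 0.02220 × 0.1514 = 3.361 × 10^-3 mol
n(I2) = n(S2O3^2-)/2 = 1.681 × 10^-3 mol
From the 1:3 ratio, n(IO3^-) in the aliquot = 1/3 × 1.681 × 10^-3 = 5.602 × 10^-4 mol
[IO3^-] = 5.602 × 10^-4 / 0.01015 = 0.05519 mol/L

0.05519 mol/L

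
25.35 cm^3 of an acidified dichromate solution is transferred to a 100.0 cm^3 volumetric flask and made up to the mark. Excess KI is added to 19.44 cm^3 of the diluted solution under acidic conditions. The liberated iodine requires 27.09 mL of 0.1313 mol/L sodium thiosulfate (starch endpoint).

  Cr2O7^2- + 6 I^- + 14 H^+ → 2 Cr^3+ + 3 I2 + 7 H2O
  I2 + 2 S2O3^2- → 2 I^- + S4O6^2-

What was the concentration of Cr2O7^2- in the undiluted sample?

n(S2O3^2-) = 0.02709 × 0.1313 = 3.557 × 10^-3 mol
n(I2) = n(S2O3^2-)/2 = 1.778 × 10^-3 mol
From the 1:3 ratio, n(Cr2O7^2-) in the aliquot = 1/3 × 1.778 × 10^-3 = 5.928 × 10^-4 mol
[Cr2O7^2-]_dilute = 5.928 × 10^-4 / 0.01944 = 0.03049 mol/L
[Cr2O7^2-]_original = 0.03049 × 100.0/25.35 = 0.1203 mol/L

0.1203 mol/L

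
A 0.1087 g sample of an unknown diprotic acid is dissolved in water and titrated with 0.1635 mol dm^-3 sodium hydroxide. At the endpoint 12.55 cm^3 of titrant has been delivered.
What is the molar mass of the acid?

n(NaOH) = 0.01255 L × 0.1635 mol/L = 2.052 × 10^-3 mol
From the 1:2 ratio, n(H2A) = 1/2 × 2.052 × 10^-3 = 1.026 × 10^-3 mol
M = m / n = 0.1087 g / 1.026 × 10^-3 mol = 105.9 g/mol

105.9 g/mol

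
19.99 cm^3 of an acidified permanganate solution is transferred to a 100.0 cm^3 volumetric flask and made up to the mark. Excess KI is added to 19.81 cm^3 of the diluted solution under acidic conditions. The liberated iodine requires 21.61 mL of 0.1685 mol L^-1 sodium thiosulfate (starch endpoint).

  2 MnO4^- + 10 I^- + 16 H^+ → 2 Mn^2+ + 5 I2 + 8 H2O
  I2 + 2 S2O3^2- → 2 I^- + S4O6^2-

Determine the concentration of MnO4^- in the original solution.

0.1839 mol/L

n(S2O3^2-) = 0.02161 × 0.1685 = 3.641 × 10^-3 mol
n(I2) = n(S2O3^2-)/2 = 1.821 × 10^-3 mol
From the 2:5 ratio, n(MnO4^-) in the aliquot = 2/5 × 1.821 × 10^-3 = 7.283 × 10^-4 mol
[MnO4^-]_dilute = 7.283 × 10^-4 / 0.01981 = 0.03676 mol/L
[MnO4^-]_original = 0.03676 × 100.0/19.99 = 0.1839 mol/L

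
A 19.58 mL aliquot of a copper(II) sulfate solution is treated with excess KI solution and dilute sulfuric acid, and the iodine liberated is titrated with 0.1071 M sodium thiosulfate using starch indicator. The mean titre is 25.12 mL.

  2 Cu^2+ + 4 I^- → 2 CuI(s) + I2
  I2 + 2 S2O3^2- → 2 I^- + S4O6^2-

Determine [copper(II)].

0.1374 M

n(S2O3^2-) = 0.02512 × 0.1071 = 2.690 × 10^-3 mol
n(I2) = n(S2O3^2-)/2 = 1.345 × 10^-3 mol
From the 2:1 ratio, n(Cu2+) in the aliquot = 2/1 × 1.345 × 10^-3 = 2.690 × 10^-3 mol
[Cu2+] = 2.690 × 10^-3 / 0.01958 = 0.1374 mol/L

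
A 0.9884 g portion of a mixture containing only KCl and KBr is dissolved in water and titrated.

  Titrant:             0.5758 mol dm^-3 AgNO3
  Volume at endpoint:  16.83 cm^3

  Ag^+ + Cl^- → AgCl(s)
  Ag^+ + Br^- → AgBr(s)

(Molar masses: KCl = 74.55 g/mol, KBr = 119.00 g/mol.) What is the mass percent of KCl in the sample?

27.96 %

n(AgNO3) = 0.01683 × 0.5758 = 9.691 × 10^-3 mol
Let x = n(KCl), y = n(KBr).
Titrant: 1x + 1y = 9.691 × 10^-3;  mass: 74.55x + 119.00y = 0.9884
Solving, x = 3.707 × 10^-3 mol, y = 5.983 × 10^-3 mol
mass of KCl = 3.707 × 10^-3 × 74.55 = 0.2764 g
% KCl = 0.2764 / 0.9884 × 100 = 27.96 %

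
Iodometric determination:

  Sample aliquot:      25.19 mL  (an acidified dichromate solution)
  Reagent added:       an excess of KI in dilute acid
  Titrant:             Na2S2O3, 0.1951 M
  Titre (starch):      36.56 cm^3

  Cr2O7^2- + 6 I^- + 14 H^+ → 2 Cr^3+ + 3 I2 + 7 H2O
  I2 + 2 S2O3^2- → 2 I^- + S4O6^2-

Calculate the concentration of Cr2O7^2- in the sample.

n(S2O3^2-) = 0.03656 × 0.1951 = 7.133 × 10^-3 mol
n(I2) = n(S2O3^2-)/2 = 3.566 × 10^-3 mol
From the 1:3 ratio, n(Cr2O7^2-) in the aliquot = 1/3 × 3.566 × 10^-3 = 1.189 × 10^-3 mol
[Cr2O7^2-] = 1.189 × 10^-3 / 0.02519 = 0.04719 mol/L

0.04719 M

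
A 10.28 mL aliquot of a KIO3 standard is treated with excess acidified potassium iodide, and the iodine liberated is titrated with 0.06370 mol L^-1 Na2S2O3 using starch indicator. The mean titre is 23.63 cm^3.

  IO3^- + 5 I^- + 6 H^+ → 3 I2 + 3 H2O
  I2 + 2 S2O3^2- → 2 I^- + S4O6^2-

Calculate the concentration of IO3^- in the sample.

n(S2O3^2-) = 0.02363 × 0.06370 = 1.505 × 10^-3 mol
n(I2) = n(S2O3^2-)/2 = 7.526 × 10^-4 mol
From the 1:3 ratio, n(IO3^-) in the aliquot = 1/3 × 7.526 × 10^-4 = 2.509 × 10^-4 mol
[IO3^-] = 2.509 × 10^-4 / 0.01028 = 0.02440 mol/L

0.02440 mol/L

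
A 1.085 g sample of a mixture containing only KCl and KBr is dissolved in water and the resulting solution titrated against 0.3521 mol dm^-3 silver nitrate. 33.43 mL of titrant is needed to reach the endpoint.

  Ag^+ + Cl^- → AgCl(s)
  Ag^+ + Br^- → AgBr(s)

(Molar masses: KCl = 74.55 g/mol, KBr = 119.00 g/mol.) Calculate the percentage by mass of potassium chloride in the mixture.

n(AgNO3) = 0.03343 × 0.3521 = 0.01177 mol
Let x = n(KCl), y = n(KBr).
Titrant: 1x + 1y = 0.01177;  mass: 74.55x + 119.00y = 1.085
Solving, x = 7.103 × 10^-3 mol, y = 4.668 × 10^-3 mol
mass of KCl = 7.103 × 10^-3 × 74.55 = 0.5295 g
% KCl = 0.5295 / 1.085 × 100 = 48.80 %

48.80 %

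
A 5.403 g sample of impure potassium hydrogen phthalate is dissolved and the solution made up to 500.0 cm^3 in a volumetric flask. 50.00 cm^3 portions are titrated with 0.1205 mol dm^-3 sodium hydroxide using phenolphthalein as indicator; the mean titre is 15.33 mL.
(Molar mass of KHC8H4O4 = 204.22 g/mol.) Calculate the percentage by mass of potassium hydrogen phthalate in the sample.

KHC8H4O4 + NaOH → KNaC8H4O4 + H2O
n(NaOH) per titration = 0.01533 × 0.1205 = 1.847 × 10^-3 mol
n(KHC8H4O4) in each aliquot = 1.847 × 10^-3 mol (1:1 ratio)
n(KHC8H4O4) in the whole flask = 1.847 × 10^-3 × 500.0/50.00 = 0.01847 mol
mass of KHC8H4O4 = 0.01847 × 204.22 = 3.772 g
% KHC8H4O4 = 3.772 / 5.403 × 100 = 69.82 %

69.82 %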